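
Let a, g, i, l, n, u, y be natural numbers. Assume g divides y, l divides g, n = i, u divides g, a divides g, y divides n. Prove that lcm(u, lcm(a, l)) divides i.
a divides g and l divides g, therefore lcm(a, l) divides g. Since u divides g, lcm(u, lcm(a, l)) divides g. Since g divides y and y divides n, g divides n. Since n = i, g divides i. Since lcm(u, lcm(a, l)) divides g, lcm(u, lcm(a, l)) divides i.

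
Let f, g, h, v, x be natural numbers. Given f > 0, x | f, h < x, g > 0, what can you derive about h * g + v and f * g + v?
h * g + v < f * g + v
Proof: Since x | f and f > 0, x ≤ f. Since h < x, h < f. g > 0, so h * g < f * g. Then h * g + v < f * g + v.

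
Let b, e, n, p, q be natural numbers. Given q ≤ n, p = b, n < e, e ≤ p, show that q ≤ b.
From q ≤ n and n < e, q < e. p = b and e ≤ p, so e ≤ b. Since q < e, q < b. Then q ≤ b.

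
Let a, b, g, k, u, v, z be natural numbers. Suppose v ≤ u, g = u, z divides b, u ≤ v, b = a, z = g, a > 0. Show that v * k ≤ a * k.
Because u ≤ v and v ≤ u, u = v. Since z = g and g = u, z = u. Since z divides b, u divides b. b = a, so u divides a. u = v, so v divides a. Because a > 0, v ≤ a. By multiplying by a non-negative, v * k ≤ a * k.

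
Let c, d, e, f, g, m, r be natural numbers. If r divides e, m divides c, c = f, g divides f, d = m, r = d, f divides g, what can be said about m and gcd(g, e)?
m divides gcd(g, e)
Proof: f divides g and g divides f, thus f = g. c = f and m divides c, therefore m divides f. f = g, so m divides g. r = d and d = m, hence r = m. Since r divides e, m divides e. m divides g, so m divides gcd(g, e).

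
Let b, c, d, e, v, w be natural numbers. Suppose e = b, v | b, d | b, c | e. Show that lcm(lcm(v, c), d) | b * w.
From e = b and c | e, c | b. Because v | b, lcm(v, c) | b. d | b, so lcm(lcm(v, c), d) | b. Then lcm(lcm(v, c), d) | b * w.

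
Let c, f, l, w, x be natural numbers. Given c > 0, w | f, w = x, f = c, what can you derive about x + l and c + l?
x + l ≤ c + l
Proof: Since f = c and w | f, w | c. c > 0, so w ≤ c. Since w = x, x ≤ c. Then x + l ≤ c + l.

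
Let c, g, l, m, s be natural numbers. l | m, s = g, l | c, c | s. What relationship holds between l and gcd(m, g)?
l | gcd(m, g)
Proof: l | c and c | s, hence l | s. s = g, so l | g. Since l | m, l | gcd(m, g).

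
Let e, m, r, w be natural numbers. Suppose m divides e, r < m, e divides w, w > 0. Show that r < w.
m divides e and e divides w, hence m divides w. Since w > 0, m ≤ w. r < m, so r < w.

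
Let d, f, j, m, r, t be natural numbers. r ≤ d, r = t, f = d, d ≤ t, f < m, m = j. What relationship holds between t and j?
t < j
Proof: r = t and r ≤ d, thus t ≤ d. Since d ≤ t, d = t. f = d and f < m, so d < m. Since m = j, d < j. d = t, so t < j.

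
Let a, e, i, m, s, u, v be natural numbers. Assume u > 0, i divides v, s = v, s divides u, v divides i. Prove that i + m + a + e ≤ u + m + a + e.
Since v divides i and i divides v, v = i. s = v, so s = i. s divides u and u > 0, therefore s ≤ u. Since s = i, i ≤ u. Then i + m ≤ u + m. Then i + m + a ≤ u + m + a. Then i + m + a + e ≤ u + m + a + e.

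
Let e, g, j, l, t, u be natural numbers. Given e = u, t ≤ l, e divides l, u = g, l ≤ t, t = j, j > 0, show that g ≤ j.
e = u and u = g, therefore e = g. l ≤ t and t ≤ l, so l = t. Because e divides l, e divides t. t = j, so e divides j. Since j > 0, e ≤ j. Because e = g, g ≤ j.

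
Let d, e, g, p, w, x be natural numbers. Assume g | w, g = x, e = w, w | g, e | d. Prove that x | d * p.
w | g and g | w, so w = g. From e = w, e = g. g = x, so e = x. Since e | d, x | d. Then x | d * p.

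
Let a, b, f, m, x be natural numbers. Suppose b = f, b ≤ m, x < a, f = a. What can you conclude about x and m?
x < m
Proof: b = f and f = a, so b = a. b ≤ m, so a ≤ m. x < a, so x < m.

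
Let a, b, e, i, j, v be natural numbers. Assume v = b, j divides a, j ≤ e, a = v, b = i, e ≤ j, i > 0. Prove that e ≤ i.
j ≤ e and e ≤ j, thus j = e. v = b and b = i, hence v = i. a = v, so a = i. Since j divides a, j divides i. From i > 0, j ≤ i. j = e, so e ≤ i.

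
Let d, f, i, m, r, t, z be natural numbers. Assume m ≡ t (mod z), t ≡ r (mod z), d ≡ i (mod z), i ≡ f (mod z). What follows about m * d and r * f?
m * d ≡ r * f (mod z)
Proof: From m ≡ t (mod z) and t ≡ r (mod z), m ≡ r (mod z). d ≡ i (mod z) and i ≡ f (mod z), thus d ≡ f (mod z). Since m ≡ r (mod z), m * d ≡ r * f (mod z).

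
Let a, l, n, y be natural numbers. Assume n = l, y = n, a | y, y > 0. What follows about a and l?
a ≤ l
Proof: Since y = n and n = l, y = l. a | y and y > 0, hence a ≤ y. y = l, so a ≤ l.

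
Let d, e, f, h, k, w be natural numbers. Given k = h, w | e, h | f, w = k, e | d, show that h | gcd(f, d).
w | e and e | d, hence w | d. w = k, so k | d. Since k = h, h | d. h | f, so h | gcd(f, d).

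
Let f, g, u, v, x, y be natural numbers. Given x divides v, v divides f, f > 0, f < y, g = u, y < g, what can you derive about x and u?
x < u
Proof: x divides v and v divides f, thus x divides f. Since f > 0, x ≤ f. Because g = u and y < g, y < u. Since f < y, f < u. x ≤ f, so x < u.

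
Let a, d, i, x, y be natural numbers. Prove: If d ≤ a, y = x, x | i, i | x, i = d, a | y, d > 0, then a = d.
Since x | i and i | x, x = i. Because i = d, x = d. y = x, so y = d. a | y, so a | d. Because d > 0, a ≤ d. d ≤ a, so d = a. Then a = d.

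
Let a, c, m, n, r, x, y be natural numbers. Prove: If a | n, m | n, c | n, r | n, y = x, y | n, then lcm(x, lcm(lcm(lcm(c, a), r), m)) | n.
y = x and y | n, so x | n. Because c | n and a | n, lcm(c, a) | n. r | n, so lcm(lcm(c, a), r) | n. Since m | n, lcm(lcm(lcm(c, a), r), m) | n. x | n, so lcm(x, lcm(lcm(lcm(c, a), r), m)) | n.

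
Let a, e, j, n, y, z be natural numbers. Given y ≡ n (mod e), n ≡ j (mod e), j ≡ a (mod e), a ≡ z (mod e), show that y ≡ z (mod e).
y ≡ n (mod e) and n ≡ j (mod e), so y ≡ j (mod e). j ≡ a (mod e), so y ≡ a (mod e). Since a ≡ z (mod e), y ≡ z (mod e).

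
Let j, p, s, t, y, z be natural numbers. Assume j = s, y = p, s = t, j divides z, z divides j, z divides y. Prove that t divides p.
j = s and s = t, hence j = t. Because z divides j and j divides z, z = j. y = p and z divides y, therefore z divides p. z = j, so j divides p. j = t, so t divides p.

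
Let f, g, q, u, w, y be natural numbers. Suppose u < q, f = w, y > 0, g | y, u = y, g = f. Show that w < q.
g = f and g | y, hence f | y. Since y > 0, f ≤ y. Because f = w, w ≤ y. Because u = y and u < q, y < q. w ≤ y, so w < q.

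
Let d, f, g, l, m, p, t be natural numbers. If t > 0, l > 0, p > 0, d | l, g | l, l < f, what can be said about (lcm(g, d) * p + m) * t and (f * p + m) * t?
(lcm(g, d) * p + m) * t < (f * p + m) * t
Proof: g | l and d | l, therefore lcm(g, d) | l. l > 0, so lcm(g, d) ≤ l. l < f, so lcm(g, d) < f. From p > 0, lcm(g, d) * p < f * p. Then lcm(g, d) * p + m < f * p + m. Because t > 0, (lcm(g, d) * p + m) * t < (f * p + m) * t.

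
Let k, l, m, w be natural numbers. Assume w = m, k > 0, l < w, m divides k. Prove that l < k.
Because w = m and l < w, l < m. m divides k and k > 0, so m ≤ k. l < m, so l < k.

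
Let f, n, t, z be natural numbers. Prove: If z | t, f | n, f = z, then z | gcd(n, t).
f = z and f | n, hence z | n. Since z | t, z | gcd(n, t).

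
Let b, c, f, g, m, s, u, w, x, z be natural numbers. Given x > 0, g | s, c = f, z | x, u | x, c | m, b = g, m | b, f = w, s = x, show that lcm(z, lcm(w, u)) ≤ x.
c = f and c | m, thus f | m. m | b, so f | b. From b = g, f | g. s = x and g | s, hence g | x. Since f | g, f | x. f = w, so w | x. From u | x, lcm(w, u) | x. From z | x, lcm(z, lcm(w, u)) | x. x > 0, so lcm(z, lcm(w, u)) ≤ x.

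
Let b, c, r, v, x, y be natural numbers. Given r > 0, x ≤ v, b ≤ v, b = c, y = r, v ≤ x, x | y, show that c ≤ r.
Because v ≤ x and x ≤ v, v = x. From b = c and b ≤ v, c ≤ v. Since v = x, c ≤ x. From y = r and x | y, x | r. r > 0, so x ≤ r. c ≤ x, so c ≤ r.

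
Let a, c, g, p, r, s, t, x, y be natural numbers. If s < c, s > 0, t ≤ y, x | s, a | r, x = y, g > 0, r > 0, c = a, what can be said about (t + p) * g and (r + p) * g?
(t + p) * g < (r + p) * g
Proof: x = y and x | s, therefore y | s. Since s > 0, y ≤ s. c = a and s < c, therefore s < a. y ≤ s, so y < a. From a | r and r > 0, a ≤ r. Since y < a, y < r. t ≤ y, so t < r. Then t + p < r + p. Since g > 0, (t + p) * g < (r + p) * g.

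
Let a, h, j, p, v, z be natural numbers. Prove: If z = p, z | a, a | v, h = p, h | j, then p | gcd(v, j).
Because z = p and z | a, p | a. a | v, so p | v. h = p and h | j, thus p | j. Since p | v, p | gcd(v, j).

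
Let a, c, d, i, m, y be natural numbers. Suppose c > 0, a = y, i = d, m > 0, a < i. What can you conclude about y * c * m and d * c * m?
y * c * m < d * c * m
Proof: i = d and a < i, thus a < d. Since a = y, y < d. c > 0, so y * c < d * c. Since m > 0, y * c * m < d * c * m.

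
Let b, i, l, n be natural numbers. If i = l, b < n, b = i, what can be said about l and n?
l < n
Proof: b = i and i = l, hence b = l. Since b < n, l < n.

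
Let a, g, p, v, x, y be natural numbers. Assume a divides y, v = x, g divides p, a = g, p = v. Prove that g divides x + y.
From p = v and v = x, p = x. Because g divides p, g divides x. a = g and a divides y, thus g divides y. Since g divides x, g divides x + y.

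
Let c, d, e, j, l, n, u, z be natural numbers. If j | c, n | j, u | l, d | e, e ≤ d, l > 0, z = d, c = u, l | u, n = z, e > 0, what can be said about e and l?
e ≤ l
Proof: Since d | e and e > 0, d ≤ e. e ≤ d, so d = e. Since z = d, z = e. u | l and l | u, therefore u = l. n | j and j | c, therefore n | c. Since c = u, n | u. Since n = z, z | u. Since u = l, z | l. l > 0, so z ≤ l. z = e, so e ≤ l.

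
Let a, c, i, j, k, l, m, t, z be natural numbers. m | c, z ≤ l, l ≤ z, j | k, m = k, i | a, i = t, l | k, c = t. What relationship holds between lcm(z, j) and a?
lcm(z, j) | a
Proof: Because l ≤ z and z ≤ l, l = z. Since l | k, z | k. Since j | k, lcm(z, j) | k. From c = t and m | c, m | t. i = t and i | a, therefore t | a. Since m | t, m | a. m = k, so k | a. Since lcm(z, j) | k, lcm(z, j) | a.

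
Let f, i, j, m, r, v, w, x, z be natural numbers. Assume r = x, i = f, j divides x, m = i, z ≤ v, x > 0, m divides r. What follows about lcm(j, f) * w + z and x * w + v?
lcm(j, f) * w + z ≤ x * w + v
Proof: From m = i and m divides r, i divides r. Since i = f, f divides r. Since r = x, f divides x. j divides x, so lcm(j, f) divides x. Because x > 0, lcm(j, f) ≤ x. By multiplying by a non-negative, lcm(j, f) * w ≤ x * w. z ≤ v, so lcm(j, f) * w + z ≤ x * w + v.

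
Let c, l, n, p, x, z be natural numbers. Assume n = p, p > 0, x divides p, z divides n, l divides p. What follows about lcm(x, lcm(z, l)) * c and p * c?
lcm(x, lcm(z, l)) * c ≤ p * c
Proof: n = p and z divides n, so z divides p. Since l divides p, lcm(z, l) divides p. Since x divides p, lcm(x, lcm(z, l)) divides p. p > 0, so lcm(x, lcm(z, l)) ≤ p. By multiplying by a non-negative, lcm(x, lcm(z, l)) * c ≤ p * c.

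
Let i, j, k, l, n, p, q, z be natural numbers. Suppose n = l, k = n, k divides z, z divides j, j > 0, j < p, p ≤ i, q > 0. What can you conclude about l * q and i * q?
l * q < i * q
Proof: Since k divides z and z divides j, k divides j. Since k = n, n divides j. j > 0, so n ≤ j. From j < p and p ≤ i, j < i. n ≤ j, so n < i. n = l, so l < i. Since q > 0, by multiplying by a positive, l * q < i * q.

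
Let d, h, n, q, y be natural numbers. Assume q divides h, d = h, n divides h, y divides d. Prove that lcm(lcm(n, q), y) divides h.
n divides h and q divides h, so lcm(n, q) divides h. From d = h and y divides d, y divides h. Since lcm(n, q) divides h, lcm(lcm(n, q), y) divides h.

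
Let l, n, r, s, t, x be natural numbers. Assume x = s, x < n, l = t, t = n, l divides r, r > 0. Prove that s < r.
Since x = s and x < n, s < n. l = t and t = n, so l = n. Because l divides r and r > 0, l ≤ r. l = n, so n ≤ r. Since s < n, s < r.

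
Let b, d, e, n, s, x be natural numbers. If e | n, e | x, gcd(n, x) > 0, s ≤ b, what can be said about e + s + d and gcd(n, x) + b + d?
e + s + d ≤ gcd(n, x) + b + d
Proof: From e | n and e | x, e | gcd(n, x). Since gcd(n, x) > 0, e ≤ gcd(n, x). Since s ≤ b, e + s ≤ gcd(n, x) + b. Then e + s + d ≤ gcd(n, x) + b + d.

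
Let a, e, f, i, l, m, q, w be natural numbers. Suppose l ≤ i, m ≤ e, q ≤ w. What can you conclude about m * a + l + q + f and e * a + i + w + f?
m * a + l + q + f ≤ e * a + i + w + f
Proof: m ≤ e. By multiplying by a non-negative, m * a ≤ e * a. From l ≤ i and q ≤ w, l + q ≤ i + w. Then l + q + f ≤ i + w + f. m * a ≤ e * a, so m * a + l + q + f ≤ e * a + i + w + f.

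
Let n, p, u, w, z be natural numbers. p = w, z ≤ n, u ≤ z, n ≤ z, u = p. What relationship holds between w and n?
w ≤ n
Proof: z ≤ n and n ≤ z, so z = n. From u = p and p = w, u = w. Since u ≤ z, w ≤ z. z = n, so w ≤ n.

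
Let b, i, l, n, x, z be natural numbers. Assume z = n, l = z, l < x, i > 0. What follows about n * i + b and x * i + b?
n * i + b < x * i + b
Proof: Since l = z and z = n, l = n. l < x, so n < x. Combined with i > 0, by multiplying by a positive, n * i < x * i. Then n * i + b < x * i + b.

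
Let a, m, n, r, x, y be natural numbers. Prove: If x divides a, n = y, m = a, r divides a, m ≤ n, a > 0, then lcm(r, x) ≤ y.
From r divides a and x divides a, lcm(r, x) divides a. From a > 0, lcm(r, x) ≤ a. n = y and m ≤ n, so m ≤ y. m = a, so a ≤ y. lcm(r, x) ≤ a, so lcm(r, x) ≤ y.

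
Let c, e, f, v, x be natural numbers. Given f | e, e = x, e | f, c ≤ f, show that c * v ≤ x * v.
f | e and e | f, so f = e. From e = x, f = x. c ≤ f, so c ≤ x. Then c * v ≤ x * v.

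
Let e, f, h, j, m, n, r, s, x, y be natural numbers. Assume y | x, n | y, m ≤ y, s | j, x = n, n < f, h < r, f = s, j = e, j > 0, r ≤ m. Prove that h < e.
h < r and r ≤ m, therefore h < m. From x = n and y | x, y | n. Since n | y, n = y. f = s and n < f, hence n < s. Because n = y, y < s. s | j and j > 0, so s ≤ j. y < s, so y < j. m ≤ y, so m < j. Because j = e, m < e. h < m, so h < e.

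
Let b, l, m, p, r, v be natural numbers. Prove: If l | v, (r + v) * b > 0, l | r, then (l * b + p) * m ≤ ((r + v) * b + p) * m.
l | r and l | v, hence l | r + v. Then l * b | (r + v) * b. (r + v) * b > 0, so l * b ≤ (r + v) * b. Then l * b + p ≤ (r + v) * b + p. Then (l * b + p) * m ≤ ((r + v) * b + p) * m.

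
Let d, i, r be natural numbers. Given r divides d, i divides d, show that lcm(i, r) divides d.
Since i divides d and r divides d, because lcm divides any common multiple, lcm(i, r) divides d.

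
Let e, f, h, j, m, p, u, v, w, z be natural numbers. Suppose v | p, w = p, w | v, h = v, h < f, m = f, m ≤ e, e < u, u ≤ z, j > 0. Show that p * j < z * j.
w = p and w | v, so p | v. v | p, so v = p. h = v and h < f, so v < f. From m = f and m ≤ e, f ≤ e. Since v < f, v < e. Since e < u, v < u. v = p, so p < u. Because u ≤ z, p < z. Since j > 0, p * j < z * j.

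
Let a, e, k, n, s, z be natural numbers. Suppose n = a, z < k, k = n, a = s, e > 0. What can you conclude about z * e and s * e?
z * e < s * e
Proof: Since k = n and n = a, k = a. a = s, so k = s. Since z < k, z < s. Since e > 0, by multiplying by a positive, z * e < s * e.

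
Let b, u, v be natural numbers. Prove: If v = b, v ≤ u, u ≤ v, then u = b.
u ≤ v and v ≤ u, hence u = v. From v = b, u = b.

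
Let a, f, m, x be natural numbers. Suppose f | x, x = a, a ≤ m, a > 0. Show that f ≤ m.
x = a and f | x, so f | a. Since a > 0, f ≤ a. a ≤ m, so f ≤ m.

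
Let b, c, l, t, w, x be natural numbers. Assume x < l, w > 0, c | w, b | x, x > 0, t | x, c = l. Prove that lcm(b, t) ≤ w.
b | x and t | x, thus lcm(b, t) | x. Since x > 0, lcm(b, t) ≤ x. From x < l, lcm(b, t) < l. c | w and w > 0, so c ≤ w. c = l, so l ≤ w. Since lcm(b, t) < l, lcm(b, t) < w. Then lcm(b, t) ≤ w.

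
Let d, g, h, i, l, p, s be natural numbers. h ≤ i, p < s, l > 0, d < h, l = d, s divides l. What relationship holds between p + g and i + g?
p + g < i + g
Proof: s divides l and l > 0, so s ≤ l. Since l = d, s ≤ d. Since d < h, s < h. Because h ≤ i, s < i. Since p < s, p < i. Then p + g < i + g.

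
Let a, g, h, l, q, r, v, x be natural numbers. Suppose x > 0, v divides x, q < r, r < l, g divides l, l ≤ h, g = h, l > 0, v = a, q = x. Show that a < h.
v = a and v divides x, so a divides x. x > 0, so a ≤ x. From q = x and q < r, x < r. g = h and g divides l, hence h divides l. Since l > 0, h ≤ l. Since l ≤ h, l = h. r < l, so r < h. x < r, so x < h. a ≤ x, so a < h.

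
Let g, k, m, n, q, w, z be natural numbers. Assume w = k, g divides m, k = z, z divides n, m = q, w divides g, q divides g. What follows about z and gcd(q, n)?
z divides gcd(q, n)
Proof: w = k and k = z, hence w = z. Because m = q and g divides m, g divides q. q divides g, so g = q. w divides g, so w divides q. From w = z, z divides q. z divides n, so z divides gcd(q, n).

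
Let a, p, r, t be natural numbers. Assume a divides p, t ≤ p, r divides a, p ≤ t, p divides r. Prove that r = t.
Since r divides a and a divides p, r divides p. p divides r, so r = p. Because p ≤ t and t ≤ p, p = t. Since r = p, r = t.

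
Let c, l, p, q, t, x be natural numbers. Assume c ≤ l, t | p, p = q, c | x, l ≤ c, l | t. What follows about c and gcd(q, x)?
c | gcd(q, x)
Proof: l ≤ c and c ≤ l, thus l = c. p = q and t | p, so t | q. Since l | t, l | q. l = c, so c | q. Since c | x, c | gcd(q, x).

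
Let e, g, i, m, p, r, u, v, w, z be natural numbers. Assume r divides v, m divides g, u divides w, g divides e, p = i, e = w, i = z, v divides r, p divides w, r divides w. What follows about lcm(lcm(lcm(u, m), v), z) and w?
lcm(lcm(lcm(u, m), v), z) divides w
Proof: Since e = w and g divides e, g divides w. m divides g, so m divides w. Since u divides w, lcm(u, m) divides w. Since r divides v and v divides r, r = v. Since r divides w, v divides w. lcm(u, m) divides w, so lcm(lcm(u, m), v) divides w. p = i and i = z, so p = z. p divides w, so z divides w. lcm(lcm(u, m), v) divides w, so lcm(lcm(lcm(u, m), v), z) divides w.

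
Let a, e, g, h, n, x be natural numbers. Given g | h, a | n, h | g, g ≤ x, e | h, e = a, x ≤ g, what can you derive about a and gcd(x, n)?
a | gcd(x, n)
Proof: h | g and g | h, hence h = g. Since g ≤ x and x ≤ g, g = x. h = g, so h = x. Since e = a and e | h, a | h. h = x, so a | x. Because a | n, a | gcd(x, n).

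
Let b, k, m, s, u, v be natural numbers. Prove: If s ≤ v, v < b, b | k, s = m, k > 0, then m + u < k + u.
Because s = m and s ≤ v, m ≤ v. Since v < b, m < b. b | k and k > 0, thus b ≤ k. Since m < b, m < k. Then m + u < k + u.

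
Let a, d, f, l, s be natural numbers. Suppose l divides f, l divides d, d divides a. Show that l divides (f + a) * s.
l divides d and d divides a, so l divides a. Since l divides f, l divides f + a. Then l divides (f + a) * s.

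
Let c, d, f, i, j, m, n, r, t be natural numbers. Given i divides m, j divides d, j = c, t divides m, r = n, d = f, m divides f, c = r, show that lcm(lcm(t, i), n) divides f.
From t divides m and i divides m, lcm(t, i) divides m. Because m divides f, lcm(t, i) divides f. Since j = c and c = r, j = r. Since r = n, j = n. From d = f and j divides d, j divides f. j = n, so n divides f. lcm(t, i) divides f, so lcm(lcm(t, i), n) divides f.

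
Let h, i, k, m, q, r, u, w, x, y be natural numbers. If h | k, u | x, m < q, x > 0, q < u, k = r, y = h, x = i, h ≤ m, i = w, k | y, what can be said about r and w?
r < w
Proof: y = h and k | y, therefore k | h. h | k, so h = k. h ≤ m, so k ≤ m. Since m < q, k < q. q < u, so k < u. k = r, so r < u. u | x and x > 0, therefore u ≤ x. x = i, so u ≤ i. i = w, so u ≤ w. r < u, so r < w.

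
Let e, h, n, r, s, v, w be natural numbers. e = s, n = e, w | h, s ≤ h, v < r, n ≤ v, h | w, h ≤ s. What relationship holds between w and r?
w < r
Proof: Since s ≤ h and h ≤ s, s = h. Since e = s, e = h. h | w and w | h, so h = w. Because e = h, e = w. Because n = e and n ≤ v, e ≤ v. Since v < r, e < r. Since e = w, w < r.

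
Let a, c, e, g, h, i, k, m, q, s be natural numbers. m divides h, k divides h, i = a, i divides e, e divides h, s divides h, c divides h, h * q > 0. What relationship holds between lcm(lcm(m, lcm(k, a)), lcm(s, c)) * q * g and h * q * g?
lcm(lcm(m, lcm(k, a)), lcm(s, c)) * q * g ≤ h * q * g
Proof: Since i divides e and e divides h, i divides h. Since i = a, a divides h. Since k divides h, lcm(k, a) divides h. From m divides h, lcm(m, lcm(k, a)) divides h. s divides h and c divides h, thus lcm(s, c) divides h. Since lcm(m, lcm(k, a)) divides h, lcm(lcm(m, lcm(k, a)), lcm(s, c)) divides h. Then lcm(lcm(m, lcm(k, a)), lcm(s, c)) * q divides h * q. Since h * q > 0, lcm(lcm(m, lcm(k, a)), lcm(s, c)) * q ≤ h * q. By multiplying by a non-negative, lcm(lcm(m, lcm(k, a)), lcm(s, c)) * q * g ≤ h * q * g.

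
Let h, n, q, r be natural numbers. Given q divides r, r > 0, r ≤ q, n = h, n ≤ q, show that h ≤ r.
Because q divides r and r > 0, q ≤ r. Since r ≤ q, q = r. n = h and n ≤ q, thus h ≤ q. q = r, so h ≤ r.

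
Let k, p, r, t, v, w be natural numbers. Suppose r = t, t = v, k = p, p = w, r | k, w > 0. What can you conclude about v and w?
v ≤ w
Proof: r = t and t = v, therefore r = v. Since k = p and p = w, k = w. From r | k, r | w. Since w > 0, r ≤ w. Since r = v, v ≤ w.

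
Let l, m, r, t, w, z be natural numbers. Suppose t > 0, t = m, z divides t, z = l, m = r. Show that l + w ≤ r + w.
z = l and z divides t, so l divides t. Since t > 0, l ≤ t. From t = m, l ≤ m. Since m = r, l ≤ r. Then l + w ≤ r + w.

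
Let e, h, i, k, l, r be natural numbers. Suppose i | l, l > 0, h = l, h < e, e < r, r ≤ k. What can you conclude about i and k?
i < k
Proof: From i | l and l > 0, i ≤ l. Because h = l and h < e, l < e. Since i ≤ l, i < e. e < r and r ≤ k, hence e < k. i < e, so i < k.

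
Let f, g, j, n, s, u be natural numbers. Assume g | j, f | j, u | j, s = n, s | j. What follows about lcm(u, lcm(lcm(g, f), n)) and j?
lcm(u, lcm(lcm(g, f), n)) | j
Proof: g | j and f | j, therefore lcm(g, f) | j. s = n and s | j, so n | j. lcm(g, f) | j, so lcm(lcm(g, f), n) | j. u | j, so lcm(u, lcm(lcm(g, f), n)) | j.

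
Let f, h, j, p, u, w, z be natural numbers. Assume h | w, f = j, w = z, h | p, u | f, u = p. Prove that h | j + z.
Since u = p and u | f, p | f. Since h | p, h | f. Since f = j, h | j. Because w = z and h | w, h | z. h | j, so h | j + z.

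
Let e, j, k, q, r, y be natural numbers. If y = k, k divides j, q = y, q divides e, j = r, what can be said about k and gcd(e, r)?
k divides gcd(e, r)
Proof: q = y and y = k, hence q = k. Since q divides e, k divides e. j = r and k divides j, therefore k divides r. k divides e, so k divides gcd(e, r).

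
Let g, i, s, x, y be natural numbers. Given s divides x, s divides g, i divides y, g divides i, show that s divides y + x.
From s divides g and g divides i, s divides i. i divides y, so s divides y. From s divides x, s divides y + x.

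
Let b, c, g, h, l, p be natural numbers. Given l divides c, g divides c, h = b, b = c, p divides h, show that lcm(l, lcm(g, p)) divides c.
h = b and b = c, so h = c. Since p divides h, p divides c. g divides c, so lcm(g, p) divides c. l divides c, so lcm(l, lcm(g, p)) divides c.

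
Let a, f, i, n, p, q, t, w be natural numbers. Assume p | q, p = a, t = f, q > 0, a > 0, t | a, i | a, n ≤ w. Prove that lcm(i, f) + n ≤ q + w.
t = f and t | a, thus f | a. Since i | a, lcm(i, f) | a. Since a > 0, lcm(i, f) ≤ a. From p | q and q > 0, p ≤ q. p = a, so a ≤ q. lcm(i, f) ≤ a, so lcm(i, f) ≤ q. n ≤ w, so lcm(i, f) + n ≤ q + w.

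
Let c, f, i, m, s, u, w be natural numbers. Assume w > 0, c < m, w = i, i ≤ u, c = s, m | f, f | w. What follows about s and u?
s < u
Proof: c = s and c < m, therefore s < m. Because m | f and f | w, m | w. w > 0, so m ≤ w. w = i, so m ≤ i. s < m, so s < i. i ≤ u, so s < u.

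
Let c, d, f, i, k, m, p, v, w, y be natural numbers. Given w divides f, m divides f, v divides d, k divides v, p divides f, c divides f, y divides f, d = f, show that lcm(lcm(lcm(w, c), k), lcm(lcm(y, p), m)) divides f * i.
w divides f and c divides f, so lcm(w, c) divides f. d = f and v divides d, therefore v divides f. From k divides v, k divides f. From lcm(w, c) divides f, lcm(lcm(w, c), k) divides f. y divides f and p divides f, so lcm(y, p) divides f. Since m divides f, lcm(lcm(y, p), m) divides f. Since lcm(lcm(w, c), k) divides f, lcm(lcm(lcm(w, c), k), lcm(lcm(y, p), m)) divides f. Then lcm(lcm(lcm(w, c), k), lcm(lcm(y, p), m)) divides f * i.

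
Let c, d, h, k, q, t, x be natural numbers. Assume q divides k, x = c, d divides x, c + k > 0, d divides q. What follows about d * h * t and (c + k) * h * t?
d * h * t ≤ (c + k) * h * t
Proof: x = c and d divides x, therefore d divides c. Since d divides q and q divides k, d divides k. Since d divides c, d divides c + k. Since c + k > 0, d ≤ c + k. By multiplying by a non-negative, d * h ≤ (c + k) * h. By multiplying by a non-negative, d * h * t ≤ (c + k) * h * t.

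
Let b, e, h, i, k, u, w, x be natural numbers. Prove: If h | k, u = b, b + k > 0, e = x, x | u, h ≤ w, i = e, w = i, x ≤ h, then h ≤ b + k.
i = e and e = x, thus i = x. w = i and h ≤ w, so h ≤ i. Because i = x, h ≤ x. Since x ≤ h, x = h. Because u = b and x | u, x | b. x = h, so h | b. Since h | k, h | b + k. b + k > 0, so h ≤ b + k.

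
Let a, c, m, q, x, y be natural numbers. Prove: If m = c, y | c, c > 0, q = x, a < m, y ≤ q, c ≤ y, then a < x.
Since m = c and a < m, a < c. y | c and c > 0, thus y ≤ c. Since c ≤ y, y = c. From q = x and y ≤ q, y ≤ x. Since y = c, c ≤ x. Since a < c, a < x.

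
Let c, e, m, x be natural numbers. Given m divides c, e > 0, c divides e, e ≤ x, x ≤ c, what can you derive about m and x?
m divides x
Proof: Because c divides e and e > 0, c ≤ e. Since e ≤ x, c ≤ x. From x ≤ c, c = x. Since m divides c, m divides x.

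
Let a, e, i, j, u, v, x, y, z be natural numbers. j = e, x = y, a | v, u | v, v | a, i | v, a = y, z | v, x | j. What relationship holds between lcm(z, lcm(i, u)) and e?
lcm(z, lcm(i, u)) | e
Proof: v | a and a | v, thus v = a. Since a = y, v = y. i | v and u | v, hence lcm(i, u) | v. z | v, so lcm(z, lcm(i, u)) | v. v = y, so lcm(z, lcm(i, u)) | y. x = y and x | j, therefore y | j. j = e, so y | e. lcm(z, lcm(i, u)) | y, so lcm(z, lcm(i, u)) | e.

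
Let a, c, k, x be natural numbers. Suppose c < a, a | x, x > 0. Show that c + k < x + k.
a | x and x > 0, so a ≤ x. Since c < a, c < x. Then c + k < x + k.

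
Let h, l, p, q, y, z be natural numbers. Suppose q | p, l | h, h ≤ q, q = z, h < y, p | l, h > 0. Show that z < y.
q | p and p | l, hence q | l. l | h, so q | h. Since h > 0, q ≤ h. Since h ≤ q, h = q. q = z, so h = z. From h < y, z < y.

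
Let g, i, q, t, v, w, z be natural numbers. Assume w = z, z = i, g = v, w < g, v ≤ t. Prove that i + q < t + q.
From w = z and z = i, w = i. g = v and w < g, therefore w < v. v ≤ t, so w < t. w = i, so i < t. Then i + q < t + q.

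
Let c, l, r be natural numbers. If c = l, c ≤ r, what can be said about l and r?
l ≤ r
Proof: c = l and c ≤ r. By substitution, l ≤ r.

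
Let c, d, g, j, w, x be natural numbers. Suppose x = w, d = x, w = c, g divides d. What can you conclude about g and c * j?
g divides c * j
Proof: d = x and x = w, thus d = w. From w = c, d = c. g divides d, so g divides c. Then g divides c * j.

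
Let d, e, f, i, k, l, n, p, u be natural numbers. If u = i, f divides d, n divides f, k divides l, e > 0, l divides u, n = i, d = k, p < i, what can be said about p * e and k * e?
p * e < k * e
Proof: n = i and n divides f, thus i divides f. d = k and f divides d, so f divides k. Since i divides f, i divides k. u = i and l divides u, so l divides i. From k divides l, k divides i. i divides k, so i = k. Because p < i, p < k. Since e > 0, by multiplying by a positive, p * e < k * e.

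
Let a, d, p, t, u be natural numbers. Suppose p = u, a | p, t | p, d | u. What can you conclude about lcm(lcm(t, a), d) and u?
lcm(lcm(t, a), d) | u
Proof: t | p and a | p, thus lcm(t, a) | p. Since p = u, lcm(t, a) | u. Since d | u, lcm(lcm(t, a), d) | u.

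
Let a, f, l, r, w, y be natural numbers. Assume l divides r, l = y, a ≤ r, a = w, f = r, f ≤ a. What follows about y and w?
y divides w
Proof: f = r and f ≤ a, thus r ≤ a. a ≤ r, so r = a. Since a = w, r = w. Since l divides r, l divides w. l = y, so y divides w.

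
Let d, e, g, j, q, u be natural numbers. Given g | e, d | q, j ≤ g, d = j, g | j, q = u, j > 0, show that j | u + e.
Because q = u and d | q, d | u. Since d = j, j | u. Since g | j and j > 0, g ≤ j. j ≤ g, so g = j. Since g | e, j | e. j | u, so j | u + e.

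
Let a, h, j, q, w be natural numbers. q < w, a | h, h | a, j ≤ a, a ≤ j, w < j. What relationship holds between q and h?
q < h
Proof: j ≤ a and a ≤ j, thus j = a. Since a | h and h | a, a = h. j = a, so j = h. q < w and w < j, thus q < j. Since j = h, q < h.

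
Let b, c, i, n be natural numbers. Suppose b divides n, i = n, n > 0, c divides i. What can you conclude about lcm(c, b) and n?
lcm(c, b) ≤ n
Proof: i = n and c divides i, therefore c divides n. b divides n, so lcm(c, b) divides n. Since n > 0, lcm(c, b) ≤ n.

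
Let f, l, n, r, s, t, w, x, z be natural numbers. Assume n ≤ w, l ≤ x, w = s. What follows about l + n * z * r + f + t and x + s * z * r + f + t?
l + n * z * r + f + t ≤ x + s * z * r + f + t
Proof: w = s and n ≤ w, therefore n ≤ s. Then n * z ≤ s * z. Then n * z * r ≤ s * z * r. Then n * z * r + f ≤ s * z * r + f. l ≤ x, so l + n * z * r + f ≤ x + s * z * r + f. Then l + n * z * r + f + t ≤ x + s * z * r + f + t.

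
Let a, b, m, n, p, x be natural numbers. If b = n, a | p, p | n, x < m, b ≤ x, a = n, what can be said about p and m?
p < m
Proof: Because a = n and a | p, n | p. Since p | n, n = p. From b = n, b = p. Since b ≤ x and x < m, b < m. b = p, so p < m.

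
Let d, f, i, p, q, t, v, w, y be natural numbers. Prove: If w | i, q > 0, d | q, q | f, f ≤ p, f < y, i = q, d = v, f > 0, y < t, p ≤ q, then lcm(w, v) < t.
Since i = q and w | i, w | q. d = v and d | q, therefore v | q. Since w | q, lcm(w, v) | q. Since q > 0, lcm(w, v) ≤ q. From f ≤ p and p ≤ q, f ≤ q. Since q | f and f > 0, q ≤ f. From f ≤ q, f = q. Since f < y and y < t, f < t. From f = q, q < t. Since lcm(w, v) ≤ q, lcm(w, v) < t.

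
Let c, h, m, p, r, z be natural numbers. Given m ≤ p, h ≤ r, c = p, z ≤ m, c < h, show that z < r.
From z ≤ m and m ≤ p, z ≤ p. From c = p and c < h, p < h. h ≤ r, so p < r. Since z ≤ p, z < r.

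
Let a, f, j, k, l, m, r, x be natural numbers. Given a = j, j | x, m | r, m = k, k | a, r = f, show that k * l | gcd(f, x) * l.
From m = k and m | r, k | r. r = f, so k | f. From a = j and k | a, k | j. j | x, so k | x. Since k | f, k | gcd(f, x). Then k * l | gcd(f, x) * l.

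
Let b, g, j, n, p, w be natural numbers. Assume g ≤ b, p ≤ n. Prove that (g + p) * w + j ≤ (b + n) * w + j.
Since g ≤ b and p ≤ n, g + p ≤ b + n. By multiplying by a non-negative, (g + p) * w ≤ (b + n) * w. Then (g + p) * w + j ≤ (b + n) * w + j.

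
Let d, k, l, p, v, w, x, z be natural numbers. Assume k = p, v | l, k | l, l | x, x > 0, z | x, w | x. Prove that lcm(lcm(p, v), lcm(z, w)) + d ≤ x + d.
Because k = p and k | l, p | l. Since v | l, lcm(p, v) | l. l | x, so lcm(p, v) | x. z | x and w | x, so lcm(z, w) | x. Since lcm(p, v) | x, lcm(lcm(p, v), lcm(z, w)) | x. From x > 0, lcm(lcm(p, v), lcm(z, w)) ≤ x. Then lcm(lcm(p, v), lcm(z, w)) + d ≤ x + d.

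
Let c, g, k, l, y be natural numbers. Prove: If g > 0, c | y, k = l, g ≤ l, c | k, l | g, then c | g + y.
l | g and g > 0, hence l ≤ g. g ≤ l, so l = g. Since k = l and c | k, c | l. Since l = g, c | g. c | y, so c | g + y.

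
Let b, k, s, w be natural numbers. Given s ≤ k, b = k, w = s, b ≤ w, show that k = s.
w = s and b ≤ w, thus b ≤ s. Since b = k, k ≤ s. Since s ≤ k, s = k. Then k = s.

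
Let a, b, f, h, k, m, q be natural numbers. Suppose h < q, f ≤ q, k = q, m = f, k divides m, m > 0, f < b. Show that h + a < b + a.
Because k divides m and m > 0, k ≤ m. Since m = f, k ≤ f. Since k = q, q ≤ f. Since f ≤ q, f = q. f < b, so q < b. Since h < q, h < b. Then h + a < b + a.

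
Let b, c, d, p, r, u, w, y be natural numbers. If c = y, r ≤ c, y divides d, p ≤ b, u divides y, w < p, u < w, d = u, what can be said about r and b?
r < b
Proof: c = y and r ≤ c, so r ≤ y. d = u and y divides d, therefore y divides u. u divides y, so u = y. From w < p and p ≤ b, w < b. u < w, so u < b. Since u = y, y < b. r ≤ y, so r < b.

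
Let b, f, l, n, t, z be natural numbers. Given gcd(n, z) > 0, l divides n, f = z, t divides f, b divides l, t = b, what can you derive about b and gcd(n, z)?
b ≤ gcd(n, z)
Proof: Since b divides l and l divides n, b divides n. f = z and t divides f, hence t divides z. t = b, so b divides z. Since b divides n, b divides gcd(n, z). gcd(n, z) > 0, so b ≤ gcd(n, z).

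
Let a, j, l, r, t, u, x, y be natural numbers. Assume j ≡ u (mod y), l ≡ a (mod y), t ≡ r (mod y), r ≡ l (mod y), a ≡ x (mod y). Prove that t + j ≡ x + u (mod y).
t ≡ r (mod y) and r ≡ l (mod y), hence t ≡ l (mod y). Since l ≡ a (mod y), t ≡ a (mod y). a ≡ x (mod y), so t ≡ x (mod y). j ≡ u (mod y), so t + j ≡ x + u (mod y).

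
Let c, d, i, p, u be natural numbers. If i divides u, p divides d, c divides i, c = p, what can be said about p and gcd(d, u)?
p divides gcd(d, u)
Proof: c = p and c divides i, hence p divides i. Since i divides u, p divides u. p divides d, so p divides gcd(d, u).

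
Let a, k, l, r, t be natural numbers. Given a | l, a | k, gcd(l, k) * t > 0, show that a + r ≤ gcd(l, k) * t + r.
a | l and a | k, thus a | gcd(l, k). Then a | gcd(l, k) * t. Since gcd(l, k) * t > 0, a ≤ gcd(l, k) * t. Then a + r ≤ gcd(l, k) * t + r.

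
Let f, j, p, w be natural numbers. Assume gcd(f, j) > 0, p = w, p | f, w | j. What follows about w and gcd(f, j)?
w ≤ gcd(f, j)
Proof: Since p = w and p | f, w | f. Since w | j, w | gcd(f, j). gcd(f, j) > 0, so w ≤ gcd(f, j).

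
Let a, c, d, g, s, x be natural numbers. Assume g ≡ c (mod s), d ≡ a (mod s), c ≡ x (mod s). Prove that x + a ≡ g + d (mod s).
g ≡ c (mod s) and c ≡ x (mod s), therefore g ≡ x (mod s). d ≡ a (mod s), so g + d ≡ x + a (mod s). Then x + a ≡ g + d (mod s).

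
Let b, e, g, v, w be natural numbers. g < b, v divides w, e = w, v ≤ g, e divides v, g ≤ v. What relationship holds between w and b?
w < b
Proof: Since g ≤ v and v ≤ g, g = v. e = w and e divides v, thus w divides v. Since v divides w, v = w. Since g = v, g = w. Since g < b, w < b.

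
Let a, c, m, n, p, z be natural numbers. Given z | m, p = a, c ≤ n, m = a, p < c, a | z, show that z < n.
Because m = a and z | m, z | a. a | z, so a = z. p = a, so p = z. p < c and c ≤ n, thus p < n. Since p = z, z < n.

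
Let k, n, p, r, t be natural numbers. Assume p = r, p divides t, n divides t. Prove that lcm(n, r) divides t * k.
p = r and p divides t, so r divides t. From n divides t, lcm(n, r) divides t. Then lcm(n, r) divides t * k.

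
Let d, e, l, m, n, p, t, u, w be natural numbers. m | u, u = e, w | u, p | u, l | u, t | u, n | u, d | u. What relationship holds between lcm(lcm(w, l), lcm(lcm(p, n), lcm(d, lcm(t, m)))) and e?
lcm(lcm(w, l), lcm(lcm(p, n), lcm(d, lcm(t, m)))) | e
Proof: Because w | u and l | u, lcm(w, l) | u. Because p | u and n | u, lcm(p, n) | u. t | u and m | u, hence lcm(t, m) | u. Since d | u, lcm(d, lcm(t, m)) | u. lcm(p, n) | u, so lcm(lcm(p, n), lcm(d, lcm(t, m))) | u. lcm(w, l) | u, so lcm(lcm(w, l), lcm(lcm(p, n), lcm(d, lcm(t, m)))) | u. From u = e, lcm(lcm(w, l), lcm(lcm(p, n), lcm(d, lcm(t, m)))) | e.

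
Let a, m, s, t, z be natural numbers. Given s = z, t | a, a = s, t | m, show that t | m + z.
a = s and s = z, thus a = z. Since t | a, t | z. Since t | m, t | m + z.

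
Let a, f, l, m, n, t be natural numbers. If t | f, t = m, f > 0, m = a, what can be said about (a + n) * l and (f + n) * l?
(a + n) * l ≤ (f + n) * l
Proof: t = m and m = a, thus t = a. From t | f and f > 0, t ≤ f. Since t = a, a ≤ f. Then a + n ≤ f + n. Then (a + n) * l ≤ (f + n) * l.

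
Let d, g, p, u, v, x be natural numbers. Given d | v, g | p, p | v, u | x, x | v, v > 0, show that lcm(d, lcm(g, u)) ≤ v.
Because g | p and p | v, g | v. u | x and x | v, hence u | v. g | v, so lcm(g, u) | v. d | v, so lcm(d, lcm(g, u)) | v. v > 0, so lcm(d, lcm(g, u)) ≤ v.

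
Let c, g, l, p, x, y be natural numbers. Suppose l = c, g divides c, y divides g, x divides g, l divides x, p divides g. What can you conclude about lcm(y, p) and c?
lcm(y, p) divides c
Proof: l = c and l divides x, so c divides x. Since x divides g, c divides g. g divides c, so g = c. Since y divides g and p divides g, lcm(y, p) divides g. g = c, so lcm(y, p) divides c.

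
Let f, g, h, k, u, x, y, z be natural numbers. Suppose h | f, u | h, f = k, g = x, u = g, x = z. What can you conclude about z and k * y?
z | k * y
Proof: u = g and g = x, thus u = x. x = z, so u = z. u | h and h | f, thus u | f. Since f = k, u | k. From u = z, z | k. Then z | k * y.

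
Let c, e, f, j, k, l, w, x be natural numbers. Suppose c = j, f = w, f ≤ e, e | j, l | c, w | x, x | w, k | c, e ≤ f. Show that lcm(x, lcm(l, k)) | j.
Because w | x and x | w, w = x. e ≤ f and f ≤ e, hence e = f. Since f = w, e = w. e | j, so w | j. Because w = x, x | j. l | c and k | c, so lcm(l, k) | c. c = j, so lcm(l, k) | j. Because x | j, lcm(x, lcm(l, k)) | j.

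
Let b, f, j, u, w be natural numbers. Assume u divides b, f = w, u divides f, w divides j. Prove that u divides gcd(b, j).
Since f = w and u divides f, u divides w. w divides j, so u divides j. u divides b, so u divides gcd(b, j).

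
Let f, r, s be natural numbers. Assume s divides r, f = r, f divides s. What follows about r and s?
r = s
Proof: Since f = r and f divides s, r divides s. s divides r, so r = s.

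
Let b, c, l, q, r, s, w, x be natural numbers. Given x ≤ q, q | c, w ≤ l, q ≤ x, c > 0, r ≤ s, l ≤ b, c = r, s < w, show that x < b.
Because q ≤ x and x ≤ q, q = x. Since q | c and c > 0, q ≤ c. c = r, so q ≤ r. Since q = x, x ≤ r. r ≤ s and s < w, hence r < w. Because w ≤ l and l ≤ b, w ≤ b. r < w, so r < b. x ≤ r, so x < b.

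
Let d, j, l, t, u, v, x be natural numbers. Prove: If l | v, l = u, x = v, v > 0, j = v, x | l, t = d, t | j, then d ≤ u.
x = v and x | l, thus v | l. Since l | v, v = l. Since l = u, v = u. From j = v and t | j, t | v. Since v > 0, t ≤ v. t = d, so d ≤ v. v = u, so d ≤ u.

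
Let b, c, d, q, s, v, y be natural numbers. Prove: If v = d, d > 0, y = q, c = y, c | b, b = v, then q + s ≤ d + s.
c = y and y = q, therefore c = q. b = v and c | b, therefore c | v. c = q, so q | v. v = d, so q | d. d > 0, so q ≤ d. Then q + s ≤ d + s.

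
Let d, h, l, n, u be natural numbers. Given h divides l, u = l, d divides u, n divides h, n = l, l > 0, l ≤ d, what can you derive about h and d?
h = d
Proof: n = l and n divides h, so l divides h. Since h divides l, h = l. Since u = l and d divides u, d divides l. Since l > 0, d ≤ l. From l ≤ d, l = d. h = l, so h = d.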